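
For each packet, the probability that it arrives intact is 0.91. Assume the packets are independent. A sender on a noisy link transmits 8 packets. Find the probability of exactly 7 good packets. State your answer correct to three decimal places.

0.372

X ~ Binomial(n=8, p=0.91).
P(X=7) = C(8,7) · p^7 · (1−p)^1
= 8 · 0.51676 · 0.09 = 0.37207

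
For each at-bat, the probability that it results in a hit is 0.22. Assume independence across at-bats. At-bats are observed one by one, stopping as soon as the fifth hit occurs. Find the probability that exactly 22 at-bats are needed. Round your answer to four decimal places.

Y = trial on which the fifth success occurs; negative binomial, r=5, p=0.22.
P(Y=22) = C(21,4) · p^5 · (1−p)^17
= 5985 · 0.00051536 · 0.014642 = 0.045163

0.0452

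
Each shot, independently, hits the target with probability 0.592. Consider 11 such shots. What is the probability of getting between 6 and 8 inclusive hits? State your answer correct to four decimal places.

0.6269

X ~ Binomial(11, 0.592); P(6 ≤ X ≤ 8) = Σ C(11,k) p^k (1−p)^(11−k) over k:
  k=6: C(11,6)·0.592^6·0.408^5 = 0.224840
  k=7: C(11,7)·0.592^7·0.408^4 = 0.233027
  k=8: C(11,8)·0.592^8·0.408^3 = 0.169059
Total = 0.626926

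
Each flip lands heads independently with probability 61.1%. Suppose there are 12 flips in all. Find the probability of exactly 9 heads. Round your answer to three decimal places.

0.154

X ~ Binomial(n=12, p=0.611).
P(X=9) = C(12,9) · p^9 · (1−p)^3
= 220 · 0.011868 · 0.058864 = 0.15369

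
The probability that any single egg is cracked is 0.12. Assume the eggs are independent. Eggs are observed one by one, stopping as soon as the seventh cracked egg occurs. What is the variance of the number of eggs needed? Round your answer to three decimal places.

427.778

Y = total eggs until the seventh success; negative binomial with r=7, p=0.12.
Var(Y) = r(1−p)/p² = 7·0.88 / 0.12² = 427.77778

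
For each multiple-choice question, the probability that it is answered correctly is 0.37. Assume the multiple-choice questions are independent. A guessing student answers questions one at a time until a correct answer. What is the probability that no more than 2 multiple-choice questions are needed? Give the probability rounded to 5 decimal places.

Y = number of multiple-choice questions to the first success; geometric, p = 0.37.
P(Y ≤ 2) = 1 − (1−p)^2 = 1 − 0.3969000 = 0.6031000

0.60310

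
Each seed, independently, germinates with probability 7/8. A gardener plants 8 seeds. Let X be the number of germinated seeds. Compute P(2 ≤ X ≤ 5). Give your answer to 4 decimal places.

0.0673

X ~ Binomial(8, 0.875); P(2 ≤ X ≤ 5) = Σ C(8,k) p^k (1−p)^(8−k) over k:
  k=2: C(8,2)·0.875^2·0.125^6 = 0.000082
  k=3: C(8,3)·0.875^3·0.125^5 = 0.001145
  k=4: C(8,4)·0.875^4·0.125^4 = 0.010018
  k=5: C(8,5)·0.875^5·0.125^3 = 0.056099
Total = 0.067344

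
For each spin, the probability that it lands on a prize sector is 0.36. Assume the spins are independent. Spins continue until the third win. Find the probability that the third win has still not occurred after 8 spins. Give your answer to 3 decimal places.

Needing more than 8 spins ⇔ fewer than 3 successes in the first 8. With X ~ Binomial(8, 0.36), P(Y > 8) = P(X ≤ 2).
  k=0: C(8,0)·0.36^0·0.64^8 = 0.02815
  k=1: C(8,1)·0.36^1·0.64^7 = 0.12666
  k=2: C(8,2)·0.36^2·0.64^6 = 0.24937
P(X ≤ 2) = 0.40418

0.404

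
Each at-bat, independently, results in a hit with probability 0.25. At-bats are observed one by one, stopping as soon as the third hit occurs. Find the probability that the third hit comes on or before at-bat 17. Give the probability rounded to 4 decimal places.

0.8363

Finishing within 17 at-bats ⇔ at least 3 successes in the first 17. With X ~ Binomial(17, 0.25), P(Y ≤ 17) = 1 − P(X ≤ 2).
  k=0: C(17,0)·0.25^0·0.75^17 = 0.007517
  k=1: C(17,1)·0.25^1·0.75^16 = 0.042596
  k=2: C(17,2)·0.25^2·0.75^15 = 0.113589
1 − 0.163702 = 0.836298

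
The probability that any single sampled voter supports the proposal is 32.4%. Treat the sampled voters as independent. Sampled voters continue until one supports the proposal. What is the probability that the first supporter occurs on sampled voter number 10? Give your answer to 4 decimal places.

0.0096

Geometric (trials to first success), p = 0.324.
P(Y = 10) = (1−p)^9 · p = 0.02948 · 0.324 = 0.009551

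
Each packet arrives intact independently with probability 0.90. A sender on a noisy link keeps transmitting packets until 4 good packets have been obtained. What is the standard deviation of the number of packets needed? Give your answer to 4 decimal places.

0.7027

Y = total packets until the fourth success; negative binomial with r=4, p=0.90.
SD(Y) = √[r(1−p)/p²] = √(0.493827) = 0.702728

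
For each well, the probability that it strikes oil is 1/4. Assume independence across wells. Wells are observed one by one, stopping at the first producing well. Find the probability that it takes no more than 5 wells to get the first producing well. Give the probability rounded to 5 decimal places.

Y = number of wells to the first success; geometric, p = 0.25.
P(Y ≤ 5) = 1 − (1−p)^5 = 1 − 0.2373047 = 0.7626953

0.76270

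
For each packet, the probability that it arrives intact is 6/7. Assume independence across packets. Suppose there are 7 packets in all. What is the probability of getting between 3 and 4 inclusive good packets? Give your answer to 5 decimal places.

X ~ Binomial(7, 0.857143); P(3 ≤ X ≤ 4) = Σ C(7,k) p^k (1−p)^(7−k) over k:
  k=3: C(7,3)·0.857143^3·0.142857^4 = 0.0091798
  k=4: C(7,4)·0.857143^4·0.142857^3 = 0.0550791
Total = 0.0642589

0.06426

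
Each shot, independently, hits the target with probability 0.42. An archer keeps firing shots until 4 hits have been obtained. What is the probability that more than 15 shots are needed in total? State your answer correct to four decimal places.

0.0678

Needing more than 15 shots ⇔ fewer than 4 successes in the first 15. With X ~ Binomial(15, 0.42), P(Y > 15) = P(X ≤ 3).
  k=0: C(15,0)·0.42^0·0.58^15 = 0.000283
  k=1: C(15,1)·0.42^1·0.58^14 = 0.003071
  k=2: C(15,2)·0.42^2·0.58^13 = 0.015569
  k=3: C(15,3)·0.42^3·0.58^12 = 0.048853
P(X ≤ 3) = 0.067776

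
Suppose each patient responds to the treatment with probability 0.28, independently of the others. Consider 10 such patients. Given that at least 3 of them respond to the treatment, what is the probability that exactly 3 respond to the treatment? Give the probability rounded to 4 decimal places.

X ~ Binomial(10, 0.28). Want P(X=3 | X≥3) = P(X=3) / P(X≥3).
P(X=3) = C(10,3)·0.28^3·0.72^7 = 0.264230
P(X≥3) = 1 − 0.037439 − 0.145596 − 0.254794 = 0.562171
Ratio = 0.264230 / 0.562171 = 0.470018

0.4700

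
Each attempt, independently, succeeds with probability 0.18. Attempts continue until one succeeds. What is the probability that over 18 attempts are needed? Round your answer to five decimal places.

Y = number of attempts to the first success; geometric, p = 0.18.
P(Y > 18) = P(first 18 all fail) = (1−p)^18 = 0.0280963

0.02810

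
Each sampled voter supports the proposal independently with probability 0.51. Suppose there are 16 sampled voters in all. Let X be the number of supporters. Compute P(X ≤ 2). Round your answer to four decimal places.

0.0016

X ~ Binomial(16, 0.51); P(X ≤ 2) = Σ C(16,k) p^k (1−p)^(16−k) over k:
  k=0: C(16,0)·0.51^0·0.49^16 = 0.000011
  k=1: C(16,1)·0.51^1·0.49^15 = 0.000184
  k=2: C(16,2)·0.51^2·0.49^14 = 0.001436
Total = 0.001631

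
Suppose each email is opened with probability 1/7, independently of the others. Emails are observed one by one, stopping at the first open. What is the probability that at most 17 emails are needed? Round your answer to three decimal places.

Y = number of emails to the first success; geometric, p = 0.142857.
P(Y ≤ 17) = 1 − (1−p)^17 = 1 − 0.07276 = 0.92724

0.927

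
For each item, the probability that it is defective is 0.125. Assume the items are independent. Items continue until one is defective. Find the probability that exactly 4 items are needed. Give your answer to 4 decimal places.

Geometric (trials to first success), p = 0.125.
P(Y = 4) = (1−p)^3 · p = 0.66992 · 0.125 = 0.083740

0.0837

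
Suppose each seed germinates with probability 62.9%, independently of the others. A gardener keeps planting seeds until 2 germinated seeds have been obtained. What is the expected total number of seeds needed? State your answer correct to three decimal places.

3.180

Y = total seeds until the second success; negative binomial with r=2, p=0.629.
E[Y] = r / p = 2 / 0.629 = 3.17965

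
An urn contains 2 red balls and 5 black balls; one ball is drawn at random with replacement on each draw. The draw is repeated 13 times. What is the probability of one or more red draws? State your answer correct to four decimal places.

P(at least one) = 1 − P(none) = 1 − (1 − 0.285714)^13
= 1 − 0.012599 = 0.987401

0.9874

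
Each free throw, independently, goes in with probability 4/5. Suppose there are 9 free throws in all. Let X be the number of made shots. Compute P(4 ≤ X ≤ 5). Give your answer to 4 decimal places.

0.0826

X ~ Binomial(9, 0.80); P(4 ≤ X ≤ 5) = Σ C(9,k) p^k (1−p)^(9−k) over k:
  k=4: C(9,4)·0.80^4·0.20^5 = 0.016515
  k=5: C(9,5)·0.80^5·0.20^4 = 0.066060
Total = 0.082575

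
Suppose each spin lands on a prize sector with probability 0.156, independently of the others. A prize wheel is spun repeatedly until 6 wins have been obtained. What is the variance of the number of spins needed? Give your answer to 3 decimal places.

208.087

Y = total spins until the sixth success; negative binomial with r=6, p=0.156.
Var(Y) = r(1−p)/p² = 6·0.844 / 0.156² = 208.08679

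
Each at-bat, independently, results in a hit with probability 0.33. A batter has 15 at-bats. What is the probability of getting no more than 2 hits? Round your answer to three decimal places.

X ~ Binomial(15, 0.33); P(X ≤ 2) = Σ C(15,k) p^k (1−p)^(15−k) over k:
  k=0: C(15,0)·0.33^0·0.67^15 = 0.00246
  k=1: C(15,1)·0.33^1·0.67^14 = 0.01818
  k=2: C(15,2)·0.33^2·0.67^13 = 0.06269
Total = 0.08333

0.083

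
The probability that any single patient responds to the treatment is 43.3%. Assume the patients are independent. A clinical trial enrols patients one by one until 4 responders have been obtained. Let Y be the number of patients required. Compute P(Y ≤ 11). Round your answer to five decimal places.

0.77615

Finishing within 11 patients ⇔ at least 4 successes in the first 11. With X ~ Binomial(11, 0.433), P(Y ≤ 11) = 1 − P(X ≤ 3).
  k=0: C(11,0)·0.433^0·0.567^11 = 0.0019472
  k=1: C(11,1)·0.433^1·0.567^10 = 0.0163573
  k=2: C(11,2)·0.433^2·0.567^9 = 0.0624577
  k=3: C(11,3)·0.433^3·0.567^8 = 0.1430909
1 − 0.2238531 = 0.7761469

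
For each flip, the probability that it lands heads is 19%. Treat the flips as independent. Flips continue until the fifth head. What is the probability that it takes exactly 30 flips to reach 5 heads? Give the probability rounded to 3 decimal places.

0.030

Y = trial on which the fifth success occurs; negative binomial, r=5, p=0.19.
P(Y=30) = C(29,4) · p^5 · (1−p)^25
= 23751 · 0.00024761 · 0.0051538 = 0.03031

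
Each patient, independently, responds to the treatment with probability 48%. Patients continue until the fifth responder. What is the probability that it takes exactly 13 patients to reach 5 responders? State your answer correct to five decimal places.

Y = trial on which the fifth success occurs; negative binomial, r=5, p=0.48.
P(Y=13) = C(12,4) · p^5 · (1−p)^8
= 495 · 0.02548 · 0.005346 = 0.0674277

0.06743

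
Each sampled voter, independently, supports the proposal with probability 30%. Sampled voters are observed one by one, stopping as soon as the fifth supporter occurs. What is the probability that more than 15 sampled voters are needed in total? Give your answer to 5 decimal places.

0.51549

Needing more than 15 sampled voters ⇔ fewer than 5 successes in the first 15. With X ~ Binomial(15, 0.30), P(Y > 15) = P(X ≤ 4).
  k=0: C(15,0)·0.30^0·0.70^15 = 0.0047476
  k=1: C(15,1)·0.30^1·0.70^14 = 0.0305200
  k=2: C(15,2)·0.30^2·0.70^13 = 0.0915601
  k=3: C(15,3)·0.30^3·0.70^12 = 0.1700402
  k=4: C(15,4)·0.30^4·0.70^11 = 0.2186231
P(X ≤ 4) = 0.5154911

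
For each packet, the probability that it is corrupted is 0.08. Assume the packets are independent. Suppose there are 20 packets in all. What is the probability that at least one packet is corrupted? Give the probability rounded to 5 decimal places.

0.81131

P(at least one) = 1 − P(none) = 1 − (1 − 0.08)^20
= 1 − 0.1886933 = 0.8113067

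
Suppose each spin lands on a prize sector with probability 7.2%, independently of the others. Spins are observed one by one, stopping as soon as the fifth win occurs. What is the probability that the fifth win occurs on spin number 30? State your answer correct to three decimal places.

Y = trial on which the fifth success occurs; negative binomial, r=5, p=0.072.
P(Y=30) = C(29,4) · p^5 · (1−p)^25
= 23751 · 1.9349e-06 · 0.15442 = 0.00710

0.007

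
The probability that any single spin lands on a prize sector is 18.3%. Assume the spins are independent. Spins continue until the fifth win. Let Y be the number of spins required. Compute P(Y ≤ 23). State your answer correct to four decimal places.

0.4156

Finishing within 23 spins ⇔ at least 5 successes in the first 23. With X ~ Binomial(23, 0.183), P(Y ≤ 23) = 1 − P(X ≤ 4).
  k=0: C(23,0)·0.183^0·0.817^23 = 0.009574
  k=1: C(23,1)·0.183^1·0.817^22 = 0.049325
  k=2: C(23,2)·0.183^2·0.817^21 = 0.121531
  k=3: C(23,3)·0.183^3·0.817^20 = 0.190552
  k=4: C(23,4)·0.183^4·0.817^19 = 0.213409
1 − 0.584390 = 0.415610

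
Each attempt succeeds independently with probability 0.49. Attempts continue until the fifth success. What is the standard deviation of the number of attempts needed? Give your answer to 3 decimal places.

3.259

Y = total attempts until the fifth success; negative binomial with r=5, p=0.49.
SD(Y) = √[r(1−p)/p²] = √(10.62057) = 3.25892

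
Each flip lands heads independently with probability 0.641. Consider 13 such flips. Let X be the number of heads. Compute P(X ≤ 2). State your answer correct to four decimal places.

X ~ Binomial(13, 0.641); P(X ≤ 2) = Σ C(13,k) p^k (1−p)^(13−k) over k:
  k=0: C(13,0)·0.641^0·0.359^13 = 0.000002
  k=1: C(13,1)·0.641^1·0.359^12 = 0.000038
  k=2: C(13,2)·0.641^2·0.359^11 = 0.000409
Total = 0.000449

0.0004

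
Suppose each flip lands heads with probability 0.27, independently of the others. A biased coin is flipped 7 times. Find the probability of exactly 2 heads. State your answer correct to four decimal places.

0.3174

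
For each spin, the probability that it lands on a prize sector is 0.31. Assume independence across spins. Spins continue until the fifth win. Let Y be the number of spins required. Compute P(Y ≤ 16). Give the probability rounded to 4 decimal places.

Finishing within 16 spins ⇔ at least 5 successes in the first 16. With X ~ Binomial(16, 0.31), P(Y ≤ 16) = 1 − P(X ≤ 4).
  k=0: C(16,0)·0.31^0·0.69^16 = 0.002640
  k=1: C(16,1)·0.31^1·0.69^15 = 0.018977
  k=2: C(16,2)·0.31^2·0.69^14 = 0.063943
  k=3: C(16,3)·0.31^3·0.69^13 = 0.134064
  k=4: C(16,4)·0.31^4·0.69^12 = 0.195752
1 − 0.415376 = 0.584624

0.5846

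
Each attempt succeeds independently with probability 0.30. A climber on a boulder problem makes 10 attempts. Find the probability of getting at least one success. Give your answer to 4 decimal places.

P(at least one) = 1 − P(none) = 1 − (1 − 0.30)^10
= 1 − 0.028248 = 0.971752

0.9718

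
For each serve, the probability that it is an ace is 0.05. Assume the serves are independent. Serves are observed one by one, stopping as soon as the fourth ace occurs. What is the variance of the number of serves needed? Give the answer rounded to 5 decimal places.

Y = total serves until the fourth success; negative binomial with r=4, p=0.05.
Var(Y) = r(1−p)/p² = 4·0.95 / 0.05² = 1520.0000000

1520.00000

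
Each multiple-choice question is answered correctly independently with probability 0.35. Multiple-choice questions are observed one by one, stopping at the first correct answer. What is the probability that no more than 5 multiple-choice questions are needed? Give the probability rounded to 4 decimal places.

0.8840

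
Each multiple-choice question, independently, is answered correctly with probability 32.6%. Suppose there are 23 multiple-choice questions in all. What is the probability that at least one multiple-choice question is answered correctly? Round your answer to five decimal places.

0.99989

P(at least one) = 1 − P(none) = 1 − (1 − 0.326)^23
= 1 − 0.0001146 = 0.9998854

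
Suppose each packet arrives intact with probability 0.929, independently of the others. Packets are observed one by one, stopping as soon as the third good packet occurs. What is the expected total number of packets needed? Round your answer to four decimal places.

3.2293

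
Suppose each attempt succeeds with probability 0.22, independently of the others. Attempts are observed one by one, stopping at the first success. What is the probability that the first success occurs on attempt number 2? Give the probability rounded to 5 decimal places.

Geometric (trials to first success), p = 0.22.
P(Y = 2) = (1−p)^1 · p = 0.78 · 0.22 = 0.1716000

0.17160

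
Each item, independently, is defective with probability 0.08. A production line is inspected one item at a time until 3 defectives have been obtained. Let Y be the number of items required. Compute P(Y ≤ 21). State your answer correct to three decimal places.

0.234

Finishing within 21 items ⇔ at least 3 successes in the first 21. With X ~ Binomial(21, 0.08), P(Y ≤ 21) = 1 − P(X ≤ 2).
  k=0: C(21,0)·0.08^0·0.92^21 = 0.17360
  k=1: C(21,1)·0.08^1·0.92^20 = 0.31700
  k=2: C(21,2)·0.08^2·0.92^19 = 0.27566
1 − 0.76626 = 0.23374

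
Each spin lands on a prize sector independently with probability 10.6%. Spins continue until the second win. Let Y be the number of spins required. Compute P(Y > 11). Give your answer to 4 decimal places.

0.6718

Needing more than 11 spins ⇔ fewer than 2 successes in the first 11. With X ~ Binomial(11, 0.106), P(Y > 11) = P(X ≤ 1).
  k=0: C(11,0)·0.106^0·0.894^11 = 0.291550
  k=1: C(11,1)·0.106^1·0.894^10 = 0.380254
P(X ≤ 1) = 0.671804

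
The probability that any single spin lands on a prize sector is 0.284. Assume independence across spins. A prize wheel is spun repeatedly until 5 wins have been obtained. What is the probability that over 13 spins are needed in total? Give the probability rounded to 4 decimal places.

0.7015

Needing more than 13 spins ⇔ fewer than 5 successes in the first 13. With X ~ Binomial(13, 0.284), P(Y > 13) = P(X ≤ 4).
  k=0: C(13,0)·0.284^0·0.716^13 = 0.012998
  k=1: C(13,1)·0.284^1·0.716^12 = 0.067022
  k=2: C(13,2)·0.284^2·0.716^11 = 0.159505
  k=3: C(13,3)·0.284^3·0.716^10 = 0.231980
  k=4: C(13,4)·0.284^4·0.716^9 = 0.230036
P(X ≤ 4) = 0.701542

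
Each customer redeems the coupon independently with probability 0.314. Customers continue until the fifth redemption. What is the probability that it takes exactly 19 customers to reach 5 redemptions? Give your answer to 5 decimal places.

Y = trial on which the fifth success occurs; negative binomial, r=5, p=0.314.
P(Y=19) = C(18,4) · p^5 · (1−p)^14
= 3060 · 0.0030524 · 0.0051114 = 0.0477427

0.04774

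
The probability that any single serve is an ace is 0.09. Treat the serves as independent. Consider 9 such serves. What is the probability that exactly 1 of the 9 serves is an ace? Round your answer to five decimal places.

0.38090

X ~ Binomial(n=9, p=0.09).
P(X=1) = C(9,1) · p^1 · (1−p)^8
= 9 · 0.09 · 0.47025 = 0.3809045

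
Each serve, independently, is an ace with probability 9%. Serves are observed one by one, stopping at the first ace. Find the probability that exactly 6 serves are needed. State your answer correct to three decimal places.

0.056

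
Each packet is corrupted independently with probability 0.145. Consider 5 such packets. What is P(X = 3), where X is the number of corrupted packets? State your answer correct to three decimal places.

X ~ Binomial(n=5, p=0.145).
P(X=3) = C(5,3) · p^3 · (1−p)^2
= 10 · 0.0030486 · 0.73103 = 0.02229

0.022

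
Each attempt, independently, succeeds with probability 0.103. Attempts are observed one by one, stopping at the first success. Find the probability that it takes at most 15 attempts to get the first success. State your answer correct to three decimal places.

0.804

Y = number of attempts to the first success; geometric, p = 0.103.
P(Y ≤ 15) = 1 − (1−p)^15 = 1 − 0.19583 = 0.80417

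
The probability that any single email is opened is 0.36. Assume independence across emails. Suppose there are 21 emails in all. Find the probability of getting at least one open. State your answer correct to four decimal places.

P(at least one) = 1 − P(none) = 1 − (1 − 0.36)^21
= 1 − 0.000085 = 0.999915

0.9999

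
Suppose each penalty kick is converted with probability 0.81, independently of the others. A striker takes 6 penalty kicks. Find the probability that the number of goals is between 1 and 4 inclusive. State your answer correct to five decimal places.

0.32003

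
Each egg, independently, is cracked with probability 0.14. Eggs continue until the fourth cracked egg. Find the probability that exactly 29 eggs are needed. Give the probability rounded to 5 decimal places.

0.02899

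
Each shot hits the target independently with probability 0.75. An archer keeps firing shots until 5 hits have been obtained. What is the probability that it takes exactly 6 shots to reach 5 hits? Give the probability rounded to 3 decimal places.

0.297

Y = trial on which the fifth success occurs; negative binomial, r=5, p=0.75.
P(Y=6) = C(5,4) · p^5 · (1−p)^1
= 5 · 0.2373 · 0.25 = 0.29663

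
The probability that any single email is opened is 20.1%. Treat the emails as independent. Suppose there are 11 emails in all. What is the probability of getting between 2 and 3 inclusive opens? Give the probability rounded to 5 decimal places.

0.51746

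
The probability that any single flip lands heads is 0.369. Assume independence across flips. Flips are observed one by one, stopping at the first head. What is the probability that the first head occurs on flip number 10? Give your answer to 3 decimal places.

Geometric (trials to first success), p = 0.369.
P(Y = 10) = (1−p)^9 · p = 0.015859 · 0.369 = 0.00585

0.006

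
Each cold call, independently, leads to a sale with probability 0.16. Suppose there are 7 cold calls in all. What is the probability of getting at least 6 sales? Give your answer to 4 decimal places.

0.0001

X ~ Binomial(7, 0.16); P(X ≥ 6) = Σ C(7,k) p^k (1−p)^(7−k) over k:
  k=6: C(7,6)·0.16^6·0.84^1 = 0.000099
  k=7: C(7,7)·0.16^7·0.84^0 = 0.000003
Total = 0.000101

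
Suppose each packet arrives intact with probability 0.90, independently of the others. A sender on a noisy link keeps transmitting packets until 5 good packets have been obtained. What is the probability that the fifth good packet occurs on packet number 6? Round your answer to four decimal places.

0.2952

Y = trial on which the fifth success occurs; negative binomial, r=5, p=0.90.
P(Y=6) = C(5,4) · p^5 · (1−p)^1
= 5 · 0.59049 · 0.1 = 0.295245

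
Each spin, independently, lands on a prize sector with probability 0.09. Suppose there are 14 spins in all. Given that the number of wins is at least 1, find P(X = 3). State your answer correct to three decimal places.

0.128

X ~ Binomial(14, 0.09). Want P(X=3 | X≥1) = P(X=3) / P(X≥1).
P(X=3) = C(14,3)·0.09^3·0.91^11 = 0.09403
P(X≥1) = 1 − 0.26704 = 0.73296
Ratio = 0.09403 / 0.73296 = 0.12829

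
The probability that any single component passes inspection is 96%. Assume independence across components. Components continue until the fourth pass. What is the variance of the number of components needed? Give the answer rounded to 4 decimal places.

Y = total components until the fourth success; negative binomial with r=4, p=0.96.
Var(Y) = r(1−p)/p² = 4·0.04 / 0.96² = 0.173611

0.1736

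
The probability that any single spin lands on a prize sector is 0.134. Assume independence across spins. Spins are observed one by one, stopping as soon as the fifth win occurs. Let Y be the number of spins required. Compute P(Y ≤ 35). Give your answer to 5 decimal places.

Finishing within 35 spins ⇔ at least 5 successes in the first 35. With X ~ Binomial(35, 0.134), P(Y ≤ 35) = 1 − P(X ≤ 4).
  k=0: C(35,0)·0.134^0·0.866^35 = 0.0065032
  k=1: C(35,1)·0.134^1·0.866^34 = 0.0352193
  k=2: C(35,2)·0.134^2·0.866^33 = 0.0926439
  k=3: C(35,3)·0.134^3·0.866^32 = 0.1576873
  k=4: C(35,4)·0.134^4·0.866^31 = 0.1951972
1 − 0.4872509 = 0.5127491

0.51275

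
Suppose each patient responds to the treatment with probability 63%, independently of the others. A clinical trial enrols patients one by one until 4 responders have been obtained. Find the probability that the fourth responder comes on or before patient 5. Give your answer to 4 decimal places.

Finishing within 5 patients ⇔ at least 4 successes in the first 5. With X ~ Binomial(5, 0.63), P(Y ≤ 5) = 1 − P(X ≤ 3).
  k=0: C(5,0)·0.63^0·0.37^5 = 0.006934
  k=1: C(5,1)·0.63^1·0.37^4 = 0.059036
  k=2: C(5,2)·0.63^2·0.37^3 = 0.201042
  k=3: C(5,3)·0.63^3·0.37^2 = 0.342314
1 − 0.609327 = 0.390673

0.3907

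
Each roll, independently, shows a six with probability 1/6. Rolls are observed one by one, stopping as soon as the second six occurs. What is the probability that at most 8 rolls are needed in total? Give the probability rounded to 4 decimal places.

0.3953

Finishing within 8 rolls ⇔ at least 2 successes in the first 8. With X ~ Binomial(8, 0.166667), P(Y ≤ 8) = 1 − P(X ≤ 1).
  k=0: C(8,0)·0.166667^0·0.833333^8 = 0.232568
  k=1: C(8,1)·0.166667^1·0.833333^7 = 0.372109
1 − 0.604677 = 0.395323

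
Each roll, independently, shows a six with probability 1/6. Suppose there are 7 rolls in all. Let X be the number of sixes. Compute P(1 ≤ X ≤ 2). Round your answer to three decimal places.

X ~ Binomial(7, 0.166667); P(1 ≤ X ≤ 2) = Σ C(7,k) p^k (1−p)^(7−k) over k:
  k=1: C(7,1)·0.166667^1·0.833333^6 = 0.39071
  k=2: C(7,2)·0.166667^2·0.833333^5 = 0.23443
Total = 0.62514

0.625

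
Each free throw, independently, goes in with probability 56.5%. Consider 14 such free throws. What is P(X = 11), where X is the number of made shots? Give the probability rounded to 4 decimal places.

0.0561

X ~ Binomial(n=14, p=0.565).
P(X=11) = C(14,11) · p^11 · (1−p)^3
= 364 · 0.001873 · 0.082313 = 0.056118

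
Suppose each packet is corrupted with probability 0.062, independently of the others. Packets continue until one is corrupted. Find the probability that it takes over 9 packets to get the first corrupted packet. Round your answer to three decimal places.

0.562

Y = number of packets to the first success; geometric, p = 0.062.
P(Y > 9) = P(first 9 all fail) = (1−p)^9 = 0.56212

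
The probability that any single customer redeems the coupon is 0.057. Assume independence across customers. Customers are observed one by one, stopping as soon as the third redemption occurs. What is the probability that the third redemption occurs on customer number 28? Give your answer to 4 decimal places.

0.0150

Y = trial on which the third success occurs; negative binomial, r=3, p=0.057.
P(Y=28) = C(27,2) · p^3 · (1−p)^25
= 351 · 0.00018519 · 0.23056 = 0.014987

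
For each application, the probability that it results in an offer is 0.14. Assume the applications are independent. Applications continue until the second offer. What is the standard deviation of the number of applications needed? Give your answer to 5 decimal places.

9.36777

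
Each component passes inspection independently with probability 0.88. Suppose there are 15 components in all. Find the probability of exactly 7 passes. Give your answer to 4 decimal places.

0.0001

X ~ Binomial(n=15, p=0.88).
P(X=7) = C(15,7) · p^7 · (1−p)^8
= 6435 · 0.40868 · 4.2998e-08 = 0.000113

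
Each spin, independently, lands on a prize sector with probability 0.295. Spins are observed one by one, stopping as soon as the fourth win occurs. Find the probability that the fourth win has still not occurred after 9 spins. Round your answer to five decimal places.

0.74101

Needing more than 9 spins ⇔ fewer than 4 successes in the first 9. With X ~ Binomial(9, 0.295), P(Y > 9) = P(X ≤ 3).
  k=0: C(9,0)·0.295^0·0.705^9 = 0.0430231
  k=1: C(9,1)·0.295^1·0.705^8 = 0.1620233
  k=2: C(9,2)·0.295^2·0.705^7 = 0.2711879
  k=3: C(9,3)·0.295^3·0.705^6 = 0.2647769
P(X ≤ 3) = 0.7410112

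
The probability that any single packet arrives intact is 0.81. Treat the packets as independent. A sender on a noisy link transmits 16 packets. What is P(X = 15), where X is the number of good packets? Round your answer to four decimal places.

0.1289

X ~ Binomial(n=16, p=0.81).
P(X=15) = C(16,15) · p^15 · (1−p)^1
= 16 · 0.042391 · 0.19 = 0.128869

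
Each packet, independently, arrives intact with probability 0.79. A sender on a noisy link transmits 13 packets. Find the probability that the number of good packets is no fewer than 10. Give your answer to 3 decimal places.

0.716

X ~ Binomial(13, 0.79); P(X ≥ 10) = Σ C(13,k) p^k (1−p)^(13−k) over k:
  k=10: C(13,10)·0.79^10·0.21^3 = 0.25078
  k=11: C(13,11)·0.79^11·0.21^2 = 0.25729
  k=12: C(13,12)·0.79^12·0.21^1 = 0.16132
  k=13: C(13,13)·0.79^13·0.21^0 = 0.04668
Total = 0.71608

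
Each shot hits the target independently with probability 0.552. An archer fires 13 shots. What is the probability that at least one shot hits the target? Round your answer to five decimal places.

0.99997

P(at least one) = 1 − P(none) = 1 − (1 − 0.552)^13
= 1 − 0.0000293 = 0.9999707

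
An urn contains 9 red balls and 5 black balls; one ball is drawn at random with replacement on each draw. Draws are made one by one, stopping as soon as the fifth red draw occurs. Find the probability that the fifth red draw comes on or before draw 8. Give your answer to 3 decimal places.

0.691

Finishing within 8 draws ⇔ at least 5 successes in the first 8. With X ~ Binomial(8, 0.642857), P(Y ≤ 8) = 1 − P(X ≤ 4).
  k=0: C(8,0)·0.642857^0·0.357143^8 = 0.00026
  k=1: C(8,1)·0.642857^1·0.357143^7 = 0.00381
  k=2: C(8,2)·0.642857^2·0.357143^6 = 0.02401
  k=3: C(8,3)·0.642857^3·0.357143^5 = 0.08645
  k=4: C(8,4)·0.642857^4·0.357143^4 = 0.19450
1 − 0.30904 = 0.69096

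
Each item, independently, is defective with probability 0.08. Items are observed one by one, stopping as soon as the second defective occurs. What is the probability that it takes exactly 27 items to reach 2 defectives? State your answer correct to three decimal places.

0.021

Y = trial on which the second success occurs; negative binomial, r=2, p=0.08.
P(Y=27) = C(26,1) · p^2 · (1−p)^25
= 26 · 0.0064 · 0.12436 = 0.02069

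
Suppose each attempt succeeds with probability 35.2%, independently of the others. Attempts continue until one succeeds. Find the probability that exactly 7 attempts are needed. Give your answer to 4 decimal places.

Geometric (trials to first success), p = 0.352.
P(Y = 7) = (1−p)^6 · p = 0.074037 · 0.352 = 0.026061

0.0261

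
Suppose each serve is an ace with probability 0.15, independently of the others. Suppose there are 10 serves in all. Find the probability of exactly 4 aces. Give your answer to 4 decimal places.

X ~ Binomial(n=10, p=0.15).
P(X=4) = C(10,4) · p^4 · (1−p)^6
= 210 · 0.00050625 · 0.37715 = 0.040096

0.0401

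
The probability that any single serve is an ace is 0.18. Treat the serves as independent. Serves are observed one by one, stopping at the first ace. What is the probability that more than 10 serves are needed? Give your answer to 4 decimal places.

Y = number of serves to the first success; geometric, p = 0.18.
P(Y > 10) = P(first 10 all fail) = (1−p)^10 = 0.137448

0.1374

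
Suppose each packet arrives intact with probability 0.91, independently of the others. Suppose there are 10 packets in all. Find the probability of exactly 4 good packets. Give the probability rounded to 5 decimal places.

0.00008

X ~ Binomial(n=10, p=0.91).
P(X=4) = C(10,4) · p^4 · (1−p)^6
= 210 · 0.68575 · 5.3144e-07 = 0.0000765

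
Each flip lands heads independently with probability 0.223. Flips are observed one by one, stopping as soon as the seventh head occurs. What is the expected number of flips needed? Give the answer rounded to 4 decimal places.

Y = total flips until the seventh success; negative binomial with r=7, p=0.223.
E[Y] = r / p = 7 / 0.223 = 31.390135

31.3901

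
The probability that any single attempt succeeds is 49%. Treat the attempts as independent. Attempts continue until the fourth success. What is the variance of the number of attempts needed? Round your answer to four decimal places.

8.4965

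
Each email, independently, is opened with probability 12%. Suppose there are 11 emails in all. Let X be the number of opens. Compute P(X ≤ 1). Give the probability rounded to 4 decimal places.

0.6127

X ~ Binomial(11, 0.12); P(X ≤ 1) = Σ C(11,k) p^k (1−p)^(11−k) over k:
  k=0: C(11,0)·0.12^0·0.88^11 = 0.245081
  k=1: C(11,1)·0.12^1·0.88^10 = 0.367621
Total = 0.612702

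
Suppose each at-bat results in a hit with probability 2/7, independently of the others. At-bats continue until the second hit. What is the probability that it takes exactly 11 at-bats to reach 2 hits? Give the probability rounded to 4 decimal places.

Y = trial on which the second success occurs; negative binomial, r=2, p=0.285714.
P(Y=11) = C(10,1) · p^2 · (1−p)^9
= 10 · 0.081633 · 0.0484 = 0.039510

0.0395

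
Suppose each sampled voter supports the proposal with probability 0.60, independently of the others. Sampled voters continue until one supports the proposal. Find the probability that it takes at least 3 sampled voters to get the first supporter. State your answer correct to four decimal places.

Y = number of sampled voters to the first success; geometric, p = 0.60.
P(Y > 2) = P(first 2 all fail) = (1−p)^2 = 0.160000

0.1600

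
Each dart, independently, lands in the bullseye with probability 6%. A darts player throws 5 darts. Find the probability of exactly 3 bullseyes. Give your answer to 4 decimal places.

0.0019

X ~ Binomial(n=5, p=0.06).
P(X=3) = C(5,3) · p^3 · (1−p)^2
= 10 · 0.000216 · 0.8836 = 0.001909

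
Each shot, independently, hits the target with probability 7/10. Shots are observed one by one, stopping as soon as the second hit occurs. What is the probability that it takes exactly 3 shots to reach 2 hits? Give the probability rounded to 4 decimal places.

Y = trial on which the second success occurs; negative binomial, r=2, p=0.70.
P(Y=3) = C(2,1) · p^2 · (1−p)^1
= 2 · 0.49 · 0.3 = 0.294000

0.2940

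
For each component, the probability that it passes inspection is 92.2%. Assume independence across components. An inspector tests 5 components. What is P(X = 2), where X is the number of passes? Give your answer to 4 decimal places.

X ~ Binomial(n=5, p=0.922).
P(X=2) = C(5,2) · p^2 · (1−p)^3
= 10 · 0.85008 · 0.00047455 = 0.004034

0.0040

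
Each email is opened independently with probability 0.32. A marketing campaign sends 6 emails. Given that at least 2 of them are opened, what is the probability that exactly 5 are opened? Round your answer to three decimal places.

0.022

X ~ Binomial(6, 0.32). Want P(X=5 | X≥2) = P(X=5) / P(X≥2).
P(X=5) = C(6,5)·0.32^5·0.68^1 = 0.01369
P(X≥2) = 1 − 0.09887 − 0.27916 = 0.62198
Ratio = 0.01369 / 0.62198 = 0.02201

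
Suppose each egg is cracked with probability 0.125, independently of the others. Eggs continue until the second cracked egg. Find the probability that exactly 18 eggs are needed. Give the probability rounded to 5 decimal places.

0.03136

Y = trial on which the second success occurs; negative binomial, r=2, p=0.125.
P(Y=18) = C(17,1) · p^2 · (1−p)^16
= 17 · 0.015625 · 0.11807 = 0.0313616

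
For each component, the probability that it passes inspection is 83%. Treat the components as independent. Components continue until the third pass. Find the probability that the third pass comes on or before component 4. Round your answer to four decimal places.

Finishing within 4 components ⇔ at least 3 successes in the first 4. With X ~ Binomial(4, 0.83), P(Y ≤ 4) = 1 − P(X ≤ 2).
  k=0: C(4,0)·0.83^0·0.17^4 = 0.000835
  k=1: C(4,1)·0.83^1·0.17^3 = 0.016311
  k=2: C(4,2)·0.83^2·0.17^2 = 0.119455
1 − 0.136602 = 0.863398

0.8634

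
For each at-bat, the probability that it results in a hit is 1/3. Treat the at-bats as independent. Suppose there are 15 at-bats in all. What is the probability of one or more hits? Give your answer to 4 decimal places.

0.9977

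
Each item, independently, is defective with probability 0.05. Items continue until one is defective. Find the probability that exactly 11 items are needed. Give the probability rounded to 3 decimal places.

Geometric (trials to first success), p = 0.05.
P(Y = 11) = (1−p)^10 · p = 0.59874 · 0.05 = 0.02994

0.030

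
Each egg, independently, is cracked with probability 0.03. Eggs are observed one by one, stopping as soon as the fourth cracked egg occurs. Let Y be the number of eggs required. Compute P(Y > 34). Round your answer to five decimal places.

Needing more than 34 eggs ⇔ fewer than 4 successes in the first 34. With X ~ Binomial(34, 0.03), P(Y > 34) = P(X ≤ 3).
  k=0: C(34,0)·0.03^0·0.97^34 = 0.3550087
  k=1: C(34,1)·0.03^1·0.97^33 = 0.3733081
  k=2: C(34,2)·0.03^2·0.97^32 = 0.1905026
  k=3: C(34,3)·0.03^3·0.97^31 = 0.0628462
P(X ≤ 3) = 0.9816656

0.98167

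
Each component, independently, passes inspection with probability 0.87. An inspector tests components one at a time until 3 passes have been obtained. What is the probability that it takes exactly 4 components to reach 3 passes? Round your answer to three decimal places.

0.257

Y = trial on which the third success occurs; negative binomial, r=3, p=0.87.
P(Y=4) = C(3,2) · p^3 · (1−p)^1
= 3 · 0.6585 · 0.13 = 0.25682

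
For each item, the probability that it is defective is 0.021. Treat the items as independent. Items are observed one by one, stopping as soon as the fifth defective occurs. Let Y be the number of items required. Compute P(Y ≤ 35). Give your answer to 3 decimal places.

0.001

Finishing within 35 items ⇔ at least 5 successes in the first 35. With X ~ Binomial(35, 0.021), P(Y ≤ 35) = 1 − P(X ≤ 4).
  k=0: C(35,0)·0.021^0·0.979^35 = 0.47577
  k=1: C(35,1)·0.021^1·0.979^34 = 0.35719
  k=2: C(35,2)·0.021^2·0.979^33 = 0.13025
  k=3: C(35,3)·0.021^3·0.979^32 = 0.03073
  k=4: C(35,4)·0.021^4·0.979^31 = 0.00527
1 − 0.99922 = 0.00078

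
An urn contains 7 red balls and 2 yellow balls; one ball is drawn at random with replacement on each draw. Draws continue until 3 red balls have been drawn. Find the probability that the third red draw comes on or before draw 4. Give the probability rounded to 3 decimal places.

0.784

Finishing within 4 draws ⇔ at least 3 successes in the first 4. With X ~ Binomial(4, 0.777778), P(Y ≤ 4) = 1 − P(X ≤ 2).
  k=0: C(4,0)·0.777778^0·0.222222^4 = 0.00244
  k=1: C(4,1)·0.777778^1·0.222222^3 = 0.03414
  k=2: C(4,2)·0.777778^2·0.222222^2 = 0.17924
1 − 0.21582 = 0.78418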